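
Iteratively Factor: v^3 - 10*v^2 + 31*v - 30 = (v - 3)*(v^2 - 7*v + 10) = (v - 5)*(v - 3)*(v - 2)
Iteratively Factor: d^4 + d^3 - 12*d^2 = (d - 3)*(d^3 + 4*d^2) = (d - 3)*(d + 4)*(d^2) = d*(d - 3)*(d + 4)*(d)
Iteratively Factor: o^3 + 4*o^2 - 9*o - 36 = (o + 4)*(o^2 - 9) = (o - 3)*(o + 4)*(o + 3)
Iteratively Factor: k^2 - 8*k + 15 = (k - 3)*(k - 5)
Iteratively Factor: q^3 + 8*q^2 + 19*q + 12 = (q + 4)*(q^2 + 4*q + 3) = (q + 1)*(q + 4)*(q + 3)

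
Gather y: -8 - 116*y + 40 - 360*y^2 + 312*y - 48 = -360*y^2 + 196*y - 16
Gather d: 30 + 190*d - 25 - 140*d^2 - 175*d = -140*d^2 + 15*d + 5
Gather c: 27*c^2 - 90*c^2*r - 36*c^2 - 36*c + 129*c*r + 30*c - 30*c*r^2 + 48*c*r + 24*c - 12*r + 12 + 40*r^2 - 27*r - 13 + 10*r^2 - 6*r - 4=c^2*(-90*r - 9) + c*(-30*r^2 + 177*r + 18) + 50*r^2 - 45*r - 5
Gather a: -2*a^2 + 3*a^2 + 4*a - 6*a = a^2 - 2*a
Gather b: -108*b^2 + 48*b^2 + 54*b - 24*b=-60*b^2 + 30*b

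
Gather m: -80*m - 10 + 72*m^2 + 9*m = 72*m^2 - 71*m - 10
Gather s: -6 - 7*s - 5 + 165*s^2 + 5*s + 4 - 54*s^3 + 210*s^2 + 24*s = -54*s^3 + 375*s^2 + 22*s - 7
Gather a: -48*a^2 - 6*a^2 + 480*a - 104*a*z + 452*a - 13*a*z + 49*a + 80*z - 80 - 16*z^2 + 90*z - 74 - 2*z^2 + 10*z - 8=-54*a^2 + a*(981 - 117*z) - 18*z^2 + 180*z - 162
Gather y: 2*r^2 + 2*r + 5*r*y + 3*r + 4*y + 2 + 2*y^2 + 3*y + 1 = 2*r^2 + 5*r + 2*y^2 + y*(5*r + 7) + 3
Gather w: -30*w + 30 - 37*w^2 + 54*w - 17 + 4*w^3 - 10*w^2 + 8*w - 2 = 4*w^3 - 47*w^2 + 32*w + 11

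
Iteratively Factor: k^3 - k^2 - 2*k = (k + 1)*(k^2 - 2*k) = k*(k + 1)*(k - 2)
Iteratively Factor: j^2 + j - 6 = (j - 2)*(j + 3)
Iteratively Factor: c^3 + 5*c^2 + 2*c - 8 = (c + 4)*(c^2 + c - 2) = (c - 1)*(c + 4)*(c + 2)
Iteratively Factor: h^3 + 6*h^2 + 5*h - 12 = (h - 1)*(h^2 + 7*h + 12) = (h - 1)*(h + 3)*(h + 4)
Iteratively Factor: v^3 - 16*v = (v - 4)*(v^2 + 4*v) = v*(v - 4)*(v + 4)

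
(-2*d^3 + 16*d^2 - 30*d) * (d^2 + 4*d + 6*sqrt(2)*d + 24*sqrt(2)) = -2*d^5 - 12*sqrt(2)*d^4 + 8*d^4 + 34*d^3 + 48*sqrt(2)*d^3 - 120*d^2 + 204*sqrt(2)*d^2 - 720*sqrt(2)*d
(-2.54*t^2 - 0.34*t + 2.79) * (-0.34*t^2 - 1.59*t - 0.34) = 0.8636*t^4 + 4.1542*t^3 + 0.4556*t^2 - 4.3205*t - 0.9486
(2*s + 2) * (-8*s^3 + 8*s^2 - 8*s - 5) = -16*s^4 - 26*s - 10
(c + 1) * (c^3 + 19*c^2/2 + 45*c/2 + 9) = c^4 + 21*c^3/2 + 32*c^2 + 63*c/2 + 9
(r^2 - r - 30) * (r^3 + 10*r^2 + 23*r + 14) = r^5 + 9*r^4 - 17*r^3 - 309*r^2 - 704*r - 420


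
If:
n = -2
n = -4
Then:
No Solution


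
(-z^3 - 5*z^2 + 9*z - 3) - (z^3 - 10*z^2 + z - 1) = -2*z^3 + 5*z^2 + 8*z - 2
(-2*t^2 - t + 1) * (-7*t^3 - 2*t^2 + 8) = 14*t^5 + 11*t^4 - 5*t^3 - 18*t^2 - 8*t + 8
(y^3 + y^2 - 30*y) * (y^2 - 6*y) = y^5 - 5*y^4 - 36*y^3 + 180*y^2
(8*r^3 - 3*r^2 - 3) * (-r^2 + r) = -8*r^5 + 11*r^4 - 3*r^3 + 3*r^2 - 3*r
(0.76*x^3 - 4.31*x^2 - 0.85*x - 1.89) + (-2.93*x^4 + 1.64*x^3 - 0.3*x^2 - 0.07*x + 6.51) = -2.93*x^4 + 2.4*x^3 - 4.61*x^2 - 0.92*x + 4.62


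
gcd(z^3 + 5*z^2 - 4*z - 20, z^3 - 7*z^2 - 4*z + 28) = z^2 - 4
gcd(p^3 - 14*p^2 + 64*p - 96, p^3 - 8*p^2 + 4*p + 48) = p^2 - 10*p + 24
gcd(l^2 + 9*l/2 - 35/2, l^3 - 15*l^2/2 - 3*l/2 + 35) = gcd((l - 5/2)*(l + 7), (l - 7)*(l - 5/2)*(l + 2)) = l - 5/2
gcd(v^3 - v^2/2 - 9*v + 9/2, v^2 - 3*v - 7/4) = 1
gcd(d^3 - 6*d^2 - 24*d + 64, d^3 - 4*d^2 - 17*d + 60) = d + 4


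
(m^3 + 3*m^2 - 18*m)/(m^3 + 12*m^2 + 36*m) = (m - 3)/(m + 6)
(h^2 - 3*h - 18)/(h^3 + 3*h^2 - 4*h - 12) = (h - 6)/(h^2 - 4)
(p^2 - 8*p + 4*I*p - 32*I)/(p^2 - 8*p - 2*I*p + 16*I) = (p + 4*I)/(p - 2*I)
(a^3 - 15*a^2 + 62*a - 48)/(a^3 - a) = (a^2 - 14*a + 48)/(a*(a + 1))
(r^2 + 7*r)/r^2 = (r + 7)/r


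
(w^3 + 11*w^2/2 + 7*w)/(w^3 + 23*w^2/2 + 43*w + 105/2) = w*(w + 2)/(w^2 + 8*w + 15)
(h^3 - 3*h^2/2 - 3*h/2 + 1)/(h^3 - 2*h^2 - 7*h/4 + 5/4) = 2*(h - 2)/(2*h - 5)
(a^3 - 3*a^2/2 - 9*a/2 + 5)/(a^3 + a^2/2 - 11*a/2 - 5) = (a - 1)/(a + 1)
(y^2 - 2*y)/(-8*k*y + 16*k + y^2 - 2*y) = y/(-8*k + y)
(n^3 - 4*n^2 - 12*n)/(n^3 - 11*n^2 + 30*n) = (n + 2)/(n - 5)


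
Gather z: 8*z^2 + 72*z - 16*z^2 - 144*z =-8*z^2 - 72*z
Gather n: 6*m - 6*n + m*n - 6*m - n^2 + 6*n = m*n - n^2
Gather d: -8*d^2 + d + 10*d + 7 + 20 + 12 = -8*d^2 + 11*d + 39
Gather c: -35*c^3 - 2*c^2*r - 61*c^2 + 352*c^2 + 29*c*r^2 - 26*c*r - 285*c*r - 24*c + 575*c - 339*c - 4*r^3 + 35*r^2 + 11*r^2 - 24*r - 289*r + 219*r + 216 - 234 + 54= -35*c^3 + c^2*(291 - 2*r) + c*(29*r^2 - 311*r + 212) - 4*r^3 + 46*r^2 - 94*r + 36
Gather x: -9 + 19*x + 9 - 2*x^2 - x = -2*x^2 + 18*x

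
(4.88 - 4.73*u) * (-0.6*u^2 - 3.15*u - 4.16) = 2.838*u^3 + 11.9715*u^2 + 4.3048*u - 20.3008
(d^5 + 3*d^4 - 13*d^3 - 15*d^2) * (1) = d^5 + 3*d^4 - 13*d^3 - 15*d^2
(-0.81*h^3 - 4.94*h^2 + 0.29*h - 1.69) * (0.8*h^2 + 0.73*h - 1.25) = -0.648*h^5 - 4.5433*h^4 - 2.3617*h^3 + 5.0347*h^2 - 1.5962*h + 2.1125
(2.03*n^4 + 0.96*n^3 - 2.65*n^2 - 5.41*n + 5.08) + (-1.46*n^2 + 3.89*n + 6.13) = 2.03*n^4 + 0.96*n^3 - 4.11*n^2 - 1.52*n + 11.21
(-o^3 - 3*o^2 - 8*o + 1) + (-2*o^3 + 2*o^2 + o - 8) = -3*o^3 - o^2 - 7*o - 7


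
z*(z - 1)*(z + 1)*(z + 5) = z^4 + 5*z^3 - z^2 - 5*z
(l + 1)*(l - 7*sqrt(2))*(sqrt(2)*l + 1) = sqrt(2)*l^3 - 13*l^2 + sqrt(2)*l^2 - 13*l - 7*sqrt(2)*l - 7*sqrt(2)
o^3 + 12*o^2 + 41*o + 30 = (o + 1)*(o + 5)*(o + 6)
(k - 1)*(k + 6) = k^2 + 5*k - 6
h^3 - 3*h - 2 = (h - 2)*(h + 1)^2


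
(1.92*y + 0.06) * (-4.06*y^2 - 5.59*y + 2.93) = -7.7952*y^3 - 10.9764*y^2 + 5.2902*y + 0.1758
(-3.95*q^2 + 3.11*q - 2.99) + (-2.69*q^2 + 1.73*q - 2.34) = -6.64*q^2 + 4.84*q - 5.33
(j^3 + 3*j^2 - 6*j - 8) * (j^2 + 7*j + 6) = j^5 + 10*j^4 + 21*j^3 - 32*j^2 - 92*j - 48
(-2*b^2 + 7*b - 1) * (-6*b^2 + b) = 12*b^4 - 44*b^3 + 13*b^2 - b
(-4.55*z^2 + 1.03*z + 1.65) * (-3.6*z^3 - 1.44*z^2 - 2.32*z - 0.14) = 16.38*z^5 + 2.844*z^4 + 3.1328*z^3 - 4.1286*z^2 - 3.9722*z - 0.231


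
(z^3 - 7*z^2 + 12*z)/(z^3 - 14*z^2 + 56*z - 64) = z*(z - 3)/(z^2 - 10*z + 16)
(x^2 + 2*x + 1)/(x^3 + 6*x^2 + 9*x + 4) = 1/(x + 4)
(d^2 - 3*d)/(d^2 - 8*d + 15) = d/(d - 5)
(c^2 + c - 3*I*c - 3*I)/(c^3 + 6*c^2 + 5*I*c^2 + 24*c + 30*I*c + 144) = (c + 1)/(c^2 + c*(6 + 8*I) + 48*I)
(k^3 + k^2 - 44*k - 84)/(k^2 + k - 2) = (k^2 - k - 42)/(k - 1)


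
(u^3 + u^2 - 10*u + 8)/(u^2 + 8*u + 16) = (u^2 - 3*u + 2)/(u + 4)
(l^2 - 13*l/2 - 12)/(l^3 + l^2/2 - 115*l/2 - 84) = 1/(l + 7)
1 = 1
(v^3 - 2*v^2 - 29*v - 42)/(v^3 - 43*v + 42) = (v^3 - 2*v^2 - 29*v - 42)/(v^3 - 43*v + 42)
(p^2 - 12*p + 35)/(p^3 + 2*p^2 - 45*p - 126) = (p - 5)/(p^2 + 9*p + 18)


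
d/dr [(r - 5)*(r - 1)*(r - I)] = 3*r^2 - 2*r*(6 + I) + 5 + 6*I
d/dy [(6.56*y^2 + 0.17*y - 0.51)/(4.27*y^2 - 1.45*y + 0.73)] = (-10.2379*y^2 + 13.933*y - 0.6154)/(18.2329*y^4 - 12.383*y^3 + 8.3367*y^2 - 2.117*y + 0.5329)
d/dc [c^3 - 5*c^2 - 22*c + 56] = 3*c^2 - 10*c - 22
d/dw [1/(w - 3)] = -1/(w - 3)^2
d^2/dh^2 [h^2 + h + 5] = 2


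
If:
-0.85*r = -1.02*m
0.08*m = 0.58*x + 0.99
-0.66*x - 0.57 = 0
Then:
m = 6.11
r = 7.34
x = -0.86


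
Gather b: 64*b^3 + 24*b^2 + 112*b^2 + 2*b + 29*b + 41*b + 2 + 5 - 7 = 64*b^3 + 136*b^2 + 72*b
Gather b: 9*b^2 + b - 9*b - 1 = 9*b^2 - 8*b - 1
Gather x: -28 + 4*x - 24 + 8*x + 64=12*x + 12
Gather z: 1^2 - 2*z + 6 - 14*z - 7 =-16*z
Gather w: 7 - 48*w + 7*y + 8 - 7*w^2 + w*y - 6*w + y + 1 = -7*w^2 + w*(y - 54) + 8*y + 16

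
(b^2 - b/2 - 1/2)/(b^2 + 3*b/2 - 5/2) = (2*b + 1)/(2*b + 5)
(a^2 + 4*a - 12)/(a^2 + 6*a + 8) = (a^2 + 4*a - 12)/(a^2 + 6*a + 8)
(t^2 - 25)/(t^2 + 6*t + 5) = (t - 5)/(t + 1)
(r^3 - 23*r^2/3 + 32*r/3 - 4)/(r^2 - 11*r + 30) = (3*r^2 - 5*r + 2)/(3*(r - 5))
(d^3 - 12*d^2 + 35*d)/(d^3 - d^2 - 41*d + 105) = d*(d - 7)/(d^2 + 4*d - 21)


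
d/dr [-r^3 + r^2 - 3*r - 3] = -3*r^2 + 2*r - 3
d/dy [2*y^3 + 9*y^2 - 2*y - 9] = 6*y^2 + 18*y - 2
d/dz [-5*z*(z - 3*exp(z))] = 15*z*exp(z) - 10*z + 15*exp(z)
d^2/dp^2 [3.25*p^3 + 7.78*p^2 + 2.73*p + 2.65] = 19.5*p + 15.56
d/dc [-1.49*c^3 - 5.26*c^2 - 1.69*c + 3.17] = -4.47*c^2 - 10.52*c - 1.69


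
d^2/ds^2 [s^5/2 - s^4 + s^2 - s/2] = 10*s^3 - 12*s^2 + 2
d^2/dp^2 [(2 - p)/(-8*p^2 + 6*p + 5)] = 4*((11 - 12*p)*(-8*p^2 + 6*p + 5) - 2*(p - 2)*(8*p - 3)^2)/(-8*p^2 + 6*p + 5)^3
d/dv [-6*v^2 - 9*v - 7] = -12*v - 9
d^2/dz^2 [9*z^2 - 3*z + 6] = 18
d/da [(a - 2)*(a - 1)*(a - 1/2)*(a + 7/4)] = 4*a^3 - 21*a^2/4 - 21*a/4 + 41/8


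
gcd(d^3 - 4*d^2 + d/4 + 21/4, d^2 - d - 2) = d + 1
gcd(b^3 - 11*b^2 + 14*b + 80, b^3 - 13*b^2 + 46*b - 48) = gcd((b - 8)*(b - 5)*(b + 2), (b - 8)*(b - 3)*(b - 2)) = b - 8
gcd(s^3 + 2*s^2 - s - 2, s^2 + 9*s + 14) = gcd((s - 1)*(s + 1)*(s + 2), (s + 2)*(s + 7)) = s + 2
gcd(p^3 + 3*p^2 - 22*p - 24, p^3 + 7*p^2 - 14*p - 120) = p^2 + 2*p - 24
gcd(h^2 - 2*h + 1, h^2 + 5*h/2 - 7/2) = h - 1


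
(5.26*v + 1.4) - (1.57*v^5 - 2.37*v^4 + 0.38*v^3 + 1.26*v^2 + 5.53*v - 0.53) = -1.57*v^5 + 2.37*v^4 - 0.38*v^3 - 1.26*v^2 - 0.27*v + 1.93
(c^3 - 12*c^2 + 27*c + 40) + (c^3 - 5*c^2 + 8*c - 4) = 2*c^3 - 17*c^2 + 35*c + 36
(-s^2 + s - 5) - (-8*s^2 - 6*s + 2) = 7*s^2 + 7*s - 7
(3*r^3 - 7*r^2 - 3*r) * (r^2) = 3*r^5 - 7*r^4 - 3*r^3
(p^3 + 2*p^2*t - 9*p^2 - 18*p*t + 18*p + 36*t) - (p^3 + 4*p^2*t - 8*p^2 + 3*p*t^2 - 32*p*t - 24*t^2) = -2*p^2*t - p^2 - 3*p*t^2 + 14*p*t + 18*p + 24*t^2 + 36*t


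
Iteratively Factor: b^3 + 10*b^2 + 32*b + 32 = (b + 2)*(b^2 + 8*b + 16) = (b + 2)*(b + 4)*(b + 4)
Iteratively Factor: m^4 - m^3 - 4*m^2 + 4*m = (m - 2)*(m^3 + m^2 - 2*m) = m*(m - 2)*(m^2 + m - 2) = m*(m - 2)*(m - 1)*(m + 2)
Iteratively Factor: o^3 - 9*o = (o - 3)*(o^2 + 3*o) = o*(o - 3)*(o + 3)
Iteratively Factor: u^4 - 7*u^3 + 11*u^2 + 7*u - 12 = (u - 1)*(u^3 - 6*u^2 + 5*u + 12) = (u - 4)*(u - 1)*(u^2 - 2*u - 3) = (u - 4)*(u - 3)*(u - 1)*(u + 1)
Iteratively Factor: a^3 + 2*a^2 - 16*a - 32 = (a + 4)*(a^2 - 2*a - 8) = (a + 2)*(a + 4)*(a - 4)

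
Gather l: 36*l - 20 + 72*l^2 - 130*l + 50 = 72*l^2 - 94*l + 30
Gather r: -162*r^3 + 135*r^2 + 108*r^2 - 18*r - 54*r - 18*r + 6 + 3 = -162*r^3 + 243*r^2 - 90*r + 9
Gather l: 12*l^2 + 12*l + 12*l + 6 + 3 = 12*l^2 + 24*l + 9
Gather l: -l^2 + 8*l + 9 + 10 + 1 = -l^2 + 8*l + 20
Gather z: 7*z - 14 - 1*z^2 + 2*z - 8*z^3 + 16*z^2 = -8*z^3 + 15*z^2 + 9*z - 14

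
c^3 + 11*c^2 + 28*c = c*(c + 4)*(c + 7)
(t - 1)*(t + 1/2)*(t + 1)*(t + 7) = t^4 + 15*t^3/2 + 5*t^2/2 - 15*t/2 - 7/2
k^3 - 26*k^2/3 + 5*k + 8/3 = (k - 8)*(k - 1)*(k + 1/3)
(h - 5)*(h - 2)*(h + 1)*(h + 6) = h^4 - 33*h^2 + 28*h + 60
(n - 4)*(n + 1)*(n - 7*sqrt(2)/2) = n^3 - 7*sqrt(2)*n^2/2 - 3*n^2 - 4*n + 21*sqrt(2)*n/2 + 14*sqrt(2)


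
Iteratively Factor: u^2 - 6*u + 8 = (u - 2)*(u - 4)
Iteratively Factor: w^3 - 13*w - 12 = (w + 1)*(w^2 - w - 12) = (w - 4)*(w + 1)*(w + 3)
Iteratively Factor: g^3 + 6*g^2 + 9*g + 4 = (g + 1)*(g^2 + 5*g + 4) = (g + 1)^2*(g + 4)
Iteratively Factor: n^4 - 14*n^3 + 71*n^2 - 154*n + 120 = (n - 5)*(n^3 - 9*n^2 + 26*n - 24) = (n - 5)*(n - 2)*(n^2 - 7*n + 12) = (n - 5)*(n - 3)*(n - 2)*(n - 4)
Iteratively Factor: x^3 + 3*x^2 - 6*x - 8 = (x - 2)*(x^2 + 5*x + 4) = (x - 2)*(x + 1)*(x + 4)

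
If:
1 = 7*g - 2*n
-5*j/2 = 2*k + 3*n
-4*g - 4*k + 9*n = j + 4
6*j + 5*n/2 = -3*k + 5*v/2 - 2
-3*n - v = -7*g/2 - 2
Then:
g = 23/537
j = 1265/537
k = -5197/2148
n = -188/537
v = 3437/1074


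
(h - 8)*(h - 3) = h^2 - 11*h + 24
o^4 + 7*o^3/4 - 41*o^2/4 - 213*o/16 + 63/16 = (o - 3)*(o - 1/4)*(o + 3/2)*(o + 7/2)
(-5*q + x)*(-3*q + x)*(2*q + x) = 30*q^3 - q^2*x - 6*q*x^2 + x^3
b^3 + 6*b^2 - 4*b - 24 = (b - 2)*(b + 2)*(b + 6)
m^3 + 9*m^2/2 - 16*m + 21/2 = (m - 3/2)*(m - 1)*(m + 7)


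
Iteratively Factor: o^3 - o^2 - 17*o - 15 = (o + 3)*(o^2 - 4*o - 5) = (o + 1)*(o + 3)*(o - 5)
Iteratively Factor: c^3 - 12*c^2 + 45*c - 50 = (c - 5)*(c^2 - 7*c + 10) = (c - 5)^2*(c - 2)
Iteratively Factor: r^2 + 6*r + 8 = (r + 4)*(r + 2)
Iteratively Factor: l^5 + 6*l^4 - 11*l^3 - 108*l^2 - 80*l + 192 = (l + 4)*(l^4 + 2*l^3 - 19*l^2 - 32*l + 48) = (l + 4)^2*(l^3 - 2*l^2 - 11*l + 12) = (l - 4)*(l + 4)^2*(l^2 + 2*l - 3) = (l - 4)*(l - 1)*(l + 4)^2*(l + 3)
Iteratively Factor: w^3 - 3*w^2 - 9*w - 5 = (w + 1)*(w^2 - 4*w - 5) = (w - 5)*(w + 1)*(w + 1)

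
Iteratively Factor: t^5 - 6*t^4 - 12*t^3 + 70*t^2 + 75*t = (t - 5)*(t^4 - t^3 - 17*t^2 - 15*t) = t*(t - 5)*(t^3 - t^2 - 17*t - 15) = t*(t - 5)*(t + 1)*(t^2 - 2*t - 15) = t*(t - 5)^2*(t + 1)*(t + 3)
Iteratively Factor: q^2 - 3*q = (q - 3)*(q)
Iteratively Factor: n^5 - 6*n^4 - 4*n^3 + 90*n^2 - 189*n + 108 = (n - 3)*(n^4 - 3*n^3 - 13*n^2 + 51*n - 36) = (n - 3)*(n + 4)*(n^3 - 7*n^2 + 15*n - 9) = (n - 3)^2*(n + 4)*(n^2 - 4*n + 3) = (n - 3)^3*(n + 4)*(n - 1)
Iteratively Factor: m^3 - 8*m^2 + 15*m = (m - 5)*(m^2 - 3*m) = m*(m - 5)*(m - 3)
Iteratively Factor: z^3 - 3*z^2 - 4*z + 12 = (z - 2)*(z^2 - z - 6) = (z - 3)*(z - 2)*(z + 2)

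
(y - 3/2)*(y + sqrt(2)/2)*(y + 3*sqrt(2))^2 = y^4 - 3*y^3/2 + 13*sqrt(2)*y^3/2 - 39*sqrt(2)*y^2/4 + 24*y^2 - 36*y + 9*sqrt(2)*y - 27*sqrt(2)/2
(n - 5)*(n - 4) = n^2 - 9*n + 20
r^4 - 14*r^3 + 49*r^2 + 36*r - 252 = (r - 7)*(r - 6)*(r - 3)*(r + 2)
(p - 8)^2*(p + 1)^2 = p^4 - 14*p^3 + 33*p^2 + 112*p + 64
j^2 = j^2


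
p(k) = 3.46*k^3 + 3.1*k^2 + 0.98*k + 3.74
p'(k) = 10.38*k^2 + 6.2*k + 0.98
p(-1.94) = -11.76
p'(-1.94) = 28.02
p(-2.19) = -19.88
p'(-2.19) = 37.19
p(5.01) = 521.56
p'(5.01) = 292.58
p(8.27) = 2180.87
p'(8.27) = 762.17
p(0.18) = 4.04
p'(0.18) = 2.43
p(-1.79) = -7.93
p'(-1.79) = 23.14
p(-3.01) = -65.48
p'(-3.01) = 76.36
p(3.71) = 226.73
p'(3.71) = 166.85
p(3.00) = 128.00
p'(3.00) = 113.00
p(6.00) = 868.58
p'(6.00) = 411.86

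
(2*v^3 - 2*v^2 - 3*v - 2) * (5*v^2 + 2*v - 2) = 10*v^5 - 6*v^4 - 23*v^3 - 12*v^2 + 2*v + 4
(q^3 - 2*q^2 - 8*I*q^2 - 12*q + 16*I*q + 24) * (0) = 0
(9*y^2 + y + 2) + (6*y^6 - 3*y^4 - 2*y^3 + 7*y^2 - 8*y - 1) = 6*y^6 - 3*y^4 - 2*y^3 + 16*y^2 - 7*y + 1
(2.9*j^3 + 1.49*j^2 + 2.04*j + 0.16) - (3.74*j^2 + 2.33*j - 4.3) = 2.9*j^3 - 2.25*j^2 - 0.29*j + 4.46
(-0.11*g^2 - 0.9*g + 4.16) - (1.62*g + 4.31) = -0.11*g^2 - 2.52*g - 0.149999999999999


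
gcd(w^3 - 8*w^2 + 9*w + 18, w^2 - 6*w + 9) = w - 3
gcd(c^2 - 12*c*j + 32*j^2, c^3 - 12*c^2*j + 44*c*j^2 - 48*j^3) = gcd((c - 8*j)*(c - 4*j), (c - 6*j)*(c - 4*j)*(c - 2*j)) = c - 4*j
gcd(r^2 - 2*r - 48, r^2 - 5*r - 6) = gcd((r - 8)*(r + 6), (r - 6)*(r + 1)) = 1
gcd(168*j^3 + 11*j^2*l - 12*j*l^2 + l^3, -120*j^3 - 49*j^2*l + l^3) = 24*j^2 + 5*j*l - l^2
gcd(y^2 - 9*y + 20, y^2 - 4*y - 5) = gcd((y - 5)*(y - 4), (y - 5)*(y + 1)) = y - 5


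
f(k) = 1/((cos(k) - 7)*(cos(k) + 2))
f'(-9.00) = 0.04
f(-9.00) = -0.12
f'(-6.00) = 0.00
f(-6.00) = -0.06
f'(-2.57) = 0.04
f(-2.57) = -0.11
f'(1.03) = -0.01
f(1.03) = -0.06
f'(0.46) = -0.00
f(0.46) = -0.06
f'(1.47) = -0.02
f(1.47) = -0.07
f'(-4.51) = -0.03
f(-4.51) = -0.08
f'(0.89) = -0.01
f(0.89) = -0.06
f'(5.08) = 0.02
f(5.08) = -0.06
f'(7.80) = -0.02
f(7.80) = -0.07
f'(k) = sin(k)/((cos(k) - 7)*(cos(k) + 2)^2) + sin(k)/((cos(k) - 7)^2*(cos(k) + 2))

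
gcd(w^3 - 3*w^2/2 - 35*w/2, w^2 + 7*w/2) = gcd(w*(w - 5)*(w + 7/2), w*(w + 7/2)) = w^2 + 7*w/2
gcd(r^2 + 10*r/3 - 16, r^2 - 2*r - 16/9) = r - 8/3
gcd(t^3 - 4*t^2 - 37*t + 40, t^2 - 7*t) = 1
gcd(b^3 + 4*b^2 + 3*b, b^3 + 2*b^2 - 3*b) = b^2 + 3*b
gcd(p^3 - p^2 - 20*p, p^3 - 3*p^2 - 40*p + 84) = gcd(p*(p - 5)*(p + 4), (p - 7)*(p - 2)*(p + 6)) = 1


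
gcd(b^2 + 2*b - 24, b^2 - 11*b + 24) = 1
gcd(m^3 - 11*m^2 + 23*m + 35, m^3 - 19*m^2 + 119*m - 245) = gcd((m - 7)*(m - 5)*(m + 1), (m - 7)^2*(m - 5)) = m^2 - 12*m + 35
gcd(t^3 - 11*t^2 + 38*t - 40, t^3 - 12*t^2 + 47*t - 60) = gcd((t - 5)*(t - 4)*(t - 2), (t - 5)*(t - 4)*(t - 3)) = t^2 - 9*t + 20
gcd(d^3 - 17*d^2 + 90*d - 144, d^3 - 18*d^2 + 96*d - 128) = d - 8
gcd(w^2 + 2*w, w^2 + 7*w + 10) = w + 2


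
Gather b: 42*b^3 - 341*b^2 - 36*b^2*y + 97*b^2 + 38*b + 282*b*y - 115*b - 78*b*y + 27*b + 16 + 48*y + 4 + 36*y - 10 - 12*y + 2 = 42*b^3 + b^2*(-36*y - 244) + b*(204*y - 50) + 72*y + 12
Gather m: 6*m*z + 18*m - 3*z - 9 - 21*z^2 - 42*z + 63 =m*(6*z + 18) - 21*z^2 - 45*z + 54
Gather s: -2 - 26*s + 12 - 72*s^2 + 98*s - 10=-72*s^2 + 72*s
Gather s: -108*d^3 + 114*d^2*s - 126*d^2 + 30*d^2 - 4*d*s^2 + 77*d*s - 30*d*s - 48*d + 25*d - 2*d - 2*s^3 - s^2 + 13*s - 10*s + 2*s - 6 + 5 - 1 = -108*d^3 - 96*d^2 - 25*d - 2*s^3 + s^2*(-4*d - 1) + s*(114*d^2 + 47*d + 5) - 2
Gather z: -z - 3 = -z - 3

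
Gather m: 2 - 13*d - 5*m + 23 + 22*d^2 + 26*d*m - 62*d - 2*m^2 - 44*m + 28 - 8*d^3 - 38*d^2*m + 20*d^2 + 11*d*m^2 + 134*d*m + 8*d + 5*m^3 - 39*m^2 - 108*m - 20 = -8*d^3 + 42*d^2 - 67*d + 5*m^3 + m^2*(11*d - 41) + m*(-38*d^2 + 160*d - 157) + 33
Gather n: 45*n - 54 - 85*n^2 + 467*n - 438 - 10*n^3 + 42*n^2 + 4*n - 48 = -10*n^3 - 43*n^2 + 516*n - 540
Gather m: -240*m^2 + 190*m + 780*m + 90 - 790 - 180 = -240*m^2 + 970*m - 880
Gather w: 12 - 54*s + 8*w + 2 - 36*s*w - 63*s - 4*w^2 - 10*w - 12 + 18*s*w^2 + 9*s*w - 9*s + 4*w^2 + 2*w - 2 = 18*s*w^2 - 27*s*w - 126*s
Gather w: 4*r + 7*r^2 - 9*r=7*r^2 - 5*r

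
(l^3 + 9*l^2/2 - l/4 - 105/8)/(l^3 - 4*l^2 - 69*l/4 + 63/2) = (l + 5/2)/(l - 6)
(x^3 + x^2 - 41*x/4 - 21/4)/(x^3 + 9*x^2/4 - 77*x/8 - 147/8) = 2*(2*x + 1)/(4*x + 7)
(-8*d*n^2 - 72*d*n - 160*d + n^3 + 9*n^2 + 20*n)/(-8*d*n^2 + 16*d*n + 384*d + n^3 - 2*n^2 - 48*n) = (n^2 + 9*n + 20)/(n^2 - 2*n - 48)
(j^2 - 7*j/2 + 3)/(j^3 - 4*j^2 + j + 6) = (j - 3/2)/(j^2 - 2*j - 3)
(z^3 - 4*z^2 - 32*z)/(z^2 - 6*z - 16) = z*(z + 4)/(z + 2)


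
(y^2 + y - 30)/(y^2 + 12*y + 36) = (y - 5)/(y + 6)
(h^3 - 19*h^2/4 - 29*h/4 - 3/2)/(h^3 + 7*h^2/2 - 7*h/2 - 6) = (4*h^2 - 23*h - 6)/(2*(2*h^2 + 5*h - 12))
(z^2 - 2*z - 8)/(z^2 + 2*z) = (z - 4)/z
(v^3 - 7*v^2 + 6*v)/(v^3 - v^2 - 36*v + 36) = v/(v + 6)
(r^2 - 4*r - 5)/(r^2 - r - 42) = (-r^2 + 4*r + 5)/(-r^2 + r + 42)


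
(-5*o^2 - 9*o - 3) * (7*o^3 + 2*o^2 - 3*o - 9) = -35*o^5 - 73*o^4 - 24*o^3 + 66*o^2 + 90*o + 27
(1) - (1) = 0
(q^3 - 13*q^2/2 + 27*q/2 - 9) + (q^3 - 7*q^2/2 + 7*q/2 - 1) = 2*q^3 - 10*q^2 + 17*q - 10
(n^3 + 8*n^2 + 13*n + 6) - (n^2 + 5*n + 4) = n^3 + 7*n^2 + 8*n + 2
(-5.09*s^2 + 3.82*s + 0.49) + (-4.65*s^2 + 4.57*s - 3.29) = -9.74*s^2 + 8.39*s - 2.8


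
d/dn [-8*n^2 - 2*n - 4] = -16*n - 2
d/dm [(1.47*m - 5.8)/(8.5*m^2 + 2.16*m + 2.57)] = (-12.495*m^2 + 98.6*m + 16.3059)/(72.25*m^4 + 36.72*m^3 + 48.3556*m^2 + 11.1024*m + 6.6049)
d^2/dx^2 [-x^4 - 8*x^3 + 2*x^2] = -12*x^2 - 48*x + 4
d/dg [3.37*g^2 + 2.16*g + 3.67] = 6.74*g + 2.16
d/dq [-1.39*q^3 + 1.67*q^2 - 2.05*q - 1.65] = -4.17*q^2 + 3.34*q - 2.05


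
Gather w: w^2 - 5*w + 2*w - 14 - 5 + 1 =w^2 - 3*w - 18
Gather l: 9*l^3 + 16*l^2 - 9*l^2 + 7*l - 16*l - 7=9*l^3 + 7*l^2 - 9*l - 7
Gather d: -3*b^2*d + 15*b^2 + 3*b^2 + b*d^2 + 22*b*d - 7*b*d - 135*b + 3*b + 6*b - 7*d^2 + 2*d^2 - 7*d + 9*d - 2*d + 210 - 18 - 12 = 18*b^2 - 126*b + d^2*(b - 5) + d*(-3*b^2 + 15*b) + 180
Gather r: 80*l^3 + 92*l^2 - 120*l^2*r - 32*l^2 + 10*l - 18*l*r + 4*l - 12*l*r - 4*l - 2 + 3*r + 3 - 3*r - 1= 80*l^3 + 60*l^2 + 10*l + r*(-120*l^2 - 30*l)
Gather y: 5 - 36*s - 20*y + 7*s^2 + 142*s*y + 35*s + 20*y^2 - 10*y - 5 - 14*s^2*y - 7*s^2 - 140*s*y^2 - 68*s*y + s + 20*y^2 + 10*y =y^2*(40 - 140*s) + y*(-14*s^2 + 74*s - 20)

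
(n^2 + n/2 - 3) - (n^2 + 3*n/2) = -n - 3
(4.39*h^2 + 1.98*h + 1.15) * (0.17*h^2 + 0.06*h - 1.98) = 0.7463*h^4 + 0.6*h^3 - 8.3779*h^2 - 3.8514*h - 2.277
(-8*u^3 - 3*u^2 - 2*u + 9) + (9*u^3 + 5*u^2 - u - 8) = u^3 + 2*u^2 - 3*u + 1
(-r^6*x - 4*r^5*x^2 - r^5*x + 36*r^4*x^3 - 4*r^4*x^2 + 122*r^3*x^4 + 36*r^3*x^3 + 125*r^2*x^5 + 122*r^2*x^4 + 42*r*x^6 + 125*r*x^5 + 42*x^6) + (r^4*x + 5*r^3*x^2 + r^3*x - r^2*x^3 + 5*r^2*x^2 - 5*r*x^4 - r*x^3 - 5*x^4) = -r^6*x - 4*r^5*x^2 - r^5*x + 36*r^4*x^3 - 4*r^4*x^2 + r^4*x + 122*r^3*x^4 + 36*r^3*x^3 + 5*r^3*x^2 + r^3*x + 125*r^2*x^5 + 122*r^2*x^4 - r^2*x^3 + 5*r^2*x^2 + 42*r*x^6 + 125*r*x^5 - 5*r*x^4 - r*x^3 + 42*x^6 - 5*x^4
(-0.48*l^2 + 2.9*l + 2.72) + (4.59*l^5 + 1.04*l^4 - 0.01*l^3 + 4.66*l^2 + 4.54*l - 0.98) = 4.59*l^5 + 1.04*l^4 - 0.01*l^3 + 4.18*l^2 + 7.44*l + 1.74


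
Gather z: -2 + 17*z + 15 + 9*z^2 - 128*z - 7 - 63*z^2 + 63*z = -54*z^2 - 48*z + 6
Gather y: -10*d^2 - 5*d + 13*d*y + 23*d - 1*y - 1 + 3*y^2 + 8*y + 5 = -10*d^2 + 18*d + 3*y^2 + y*(13*d + 7) + 4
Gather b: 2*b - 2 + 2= 2*b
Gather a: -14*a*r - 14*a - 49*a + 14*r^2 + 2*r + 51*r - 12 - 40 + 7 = a*(-14*r - 63) + 14*r^2 + 53*r - 45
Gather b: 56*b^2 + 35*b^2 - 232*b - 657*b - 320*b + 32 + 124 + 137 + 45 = 91*b^2 - 1209*b + 338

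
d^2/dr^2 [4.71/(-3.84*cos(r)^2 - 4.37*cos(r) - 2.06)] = (277.807104*(1 - cos(r)^2)^2 + 237.112704*cos(r)^3 + 79.8180150000001*cos(r)^2 - 516.62577*cos(r) - 383.183934)/(3.84*cos(r)^2 + 4.37*cos(r) + 2.06)^3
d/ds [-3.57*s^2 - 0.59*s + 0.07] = -7.14*s - 0.59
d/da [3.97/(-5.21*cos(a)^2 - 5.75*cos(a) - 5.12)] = -(41.3674*cos(a) + 22.8275)*sin(a)/(5.21*cos(a)^2 + 5.75*cos(a) + 5.12)^2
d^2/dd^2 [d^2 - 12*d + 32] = 2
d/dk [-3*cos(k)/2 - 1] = 3*sin(k)/2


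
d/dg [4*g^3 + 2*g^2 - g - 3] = 12*g^2 + 4*g - 1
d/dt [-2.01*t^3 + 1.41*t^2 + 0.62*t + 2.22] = -6.03*t^2 + 2.82*t + 0.62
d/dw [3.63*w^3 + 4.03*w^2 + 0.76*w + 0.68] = 10.89*w^2 + 8.06*w + 0.76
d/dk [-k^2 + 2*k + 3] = 2 - 2*k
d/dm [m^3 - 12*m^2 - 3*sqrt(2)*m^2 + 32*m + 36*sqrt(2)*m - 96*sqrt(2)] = 3*m^2 - 24*m - 6*sqrt(2)*m + 32 + 36*sqrt(2)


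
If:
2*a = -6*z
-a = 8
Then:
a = -8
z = 8/3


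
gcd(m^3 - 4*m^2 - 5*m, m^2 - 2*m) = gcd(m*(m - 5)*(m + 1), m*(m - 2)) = m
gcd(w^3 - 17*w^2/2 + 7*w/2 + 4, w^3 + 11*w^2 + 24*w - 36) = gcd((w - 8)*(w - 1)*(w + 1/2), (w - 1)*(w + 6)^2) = w - 1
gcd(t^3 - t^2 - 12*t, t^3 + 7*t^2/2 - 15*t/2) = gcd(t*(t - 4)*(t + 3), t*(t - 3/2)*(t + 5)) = t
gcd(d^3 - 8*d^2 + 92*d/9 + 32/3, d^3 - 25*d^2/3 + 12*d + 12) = d^2 - 16*d/3 - 4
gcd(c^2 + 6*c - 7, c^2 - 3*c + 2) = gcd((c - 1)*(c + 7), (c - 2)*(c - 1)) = c - 1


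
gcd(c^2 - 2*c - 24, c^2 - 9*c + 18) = c - 6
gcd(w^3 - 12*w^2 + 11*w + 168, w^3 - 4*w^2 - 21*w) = w^2 - 4*w - 21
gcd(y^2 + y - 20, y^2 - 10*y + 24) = y - 4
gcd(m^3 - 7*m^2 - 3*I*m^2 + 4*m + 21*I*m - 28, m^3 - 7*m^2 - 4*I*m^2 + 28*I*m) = m^2 + m*(-7 - 4*I) + 28*I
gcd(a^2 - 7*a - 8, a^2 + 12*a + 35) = 1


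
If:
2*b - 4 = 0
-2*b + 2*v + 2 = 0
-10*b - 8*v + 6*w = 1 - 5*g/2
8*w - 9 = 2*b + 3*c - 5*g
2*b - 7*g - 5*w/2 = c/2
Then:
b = 2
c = 3347/449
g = -890/449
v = 1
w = 2541/449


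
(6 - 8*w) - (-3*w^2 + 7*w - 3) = 3*w^2 - 15*w + 9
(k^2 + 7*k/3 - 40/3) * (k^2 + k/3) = k^4 + 8*k^3/3 - 113*k^2/9 - 40*k/9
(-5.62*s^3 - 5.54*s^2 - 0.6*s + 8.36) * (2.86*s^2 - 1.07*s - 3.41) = -16.0732*s^5 - 9.831*s^4 + 23.376*s^3 + 43.443*s^2 - 6.8992*s - 28.5076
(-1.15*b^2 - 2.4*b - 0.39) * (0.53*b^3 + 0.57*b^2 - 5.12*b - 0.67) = -0.6095*b^5 - 1.9275*b^4 + 4.3133*b^3 + 12.8362*b^2 + 3.6048*b + 0.2613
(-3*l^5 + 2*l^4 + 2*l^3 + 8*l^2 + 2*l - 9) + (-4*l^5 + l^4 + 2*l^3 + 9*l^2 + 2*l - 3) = -7*l^5 + 3*l^4 + 4*l^3 + 17*l^2 + 4*l - 12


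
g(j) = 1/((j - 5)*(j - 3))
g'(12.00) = 0.00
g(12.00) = 0.02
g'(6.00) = -0.44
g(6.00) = 0.33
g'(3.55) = 1.42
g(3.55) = -1.25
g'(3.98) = 0.04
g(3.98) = -1.00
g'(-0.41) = 0.03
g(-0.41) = 0.05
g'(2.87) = 29.48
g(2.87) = 3.61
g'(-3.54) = 0.00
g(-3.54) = 0.02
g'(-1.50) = 0.01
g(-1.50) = 0.03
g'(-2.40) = 0.01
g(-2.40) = 0.03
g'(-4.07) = 0.00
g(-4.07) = 0.02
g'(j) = -1/((j - 5)*(j - 3)^2) - 1/((j - 5)^2*(j - 3)) = 2*(4 - j)/(j^4 - 16*j^3 + 94*j^2 - 240*j + 225)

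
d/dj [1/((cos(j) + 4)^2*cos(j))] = (3*cos(j) + 4)*sin(j)/((cos(j) + 4)^3*cos(j)^2)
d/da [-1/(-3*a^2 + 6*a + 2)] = 6*(1 - a)/(-3*a^2 + 6*a + 2)^2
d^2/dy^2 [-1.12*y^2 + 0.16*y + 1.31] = -2.24000000000000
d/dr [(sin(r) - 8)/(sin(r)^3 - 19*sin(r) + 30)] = (-2*sin(r)^3 + 24*sin(r)^2 - 122)*cos(r)/(sin(r)^3 - 19*sin(r) + 30)^2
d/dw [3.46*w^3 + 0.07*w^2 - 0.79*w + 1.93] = 10.38*w^2 + 0.14*w - 0.79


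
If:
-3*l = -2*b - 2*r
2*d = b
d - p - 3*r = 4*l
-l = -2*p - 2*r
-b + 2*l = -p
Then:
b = 0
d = 0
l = 0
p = 0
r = 0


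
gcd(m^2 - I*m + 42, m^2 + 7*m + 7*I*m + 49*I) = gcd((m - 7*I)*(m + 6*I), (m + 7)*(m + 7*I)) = 1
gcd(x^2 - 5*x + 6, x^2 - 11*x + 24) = x - 3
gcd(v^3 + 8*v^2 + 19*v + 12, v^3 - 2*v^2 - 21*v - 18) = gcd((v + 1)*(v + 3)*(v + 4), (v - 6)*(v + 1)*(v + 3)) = v^2 + 4*v + 3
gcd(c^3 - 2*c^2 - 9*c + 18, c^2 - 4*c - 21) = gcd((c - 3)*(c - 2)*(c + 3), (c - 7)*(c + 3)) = c + 3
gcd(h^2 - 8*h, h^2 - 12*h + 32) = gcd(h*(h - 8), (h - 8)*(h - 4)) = h - 8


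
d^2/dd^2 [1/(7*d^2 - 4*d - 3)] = 2*(49*d^2 - 28*d - 4*(7*d - 2)^2 - 21)/(-7*d^2 + 4*d + 3)^3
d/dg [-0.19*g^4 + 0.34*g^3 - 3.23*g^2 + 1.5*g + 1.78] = -0.76*g^3 + 1.02*g^2 - 6.46*g + 1.5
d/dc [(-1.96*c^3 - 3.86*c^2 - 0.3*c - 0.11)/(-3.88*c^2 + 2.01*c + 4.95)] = (7.6048*c^4 - 7.8792*c^3 - 38.0286*c^2 - 39.0676*c - 1.2639)/(15.0544*c^4 - 15.5976*c^3 - 34.3719*c^2 + 19.899*c + 24.5025)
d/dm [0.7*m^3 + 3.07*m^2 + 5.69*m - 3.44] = 2.1*m^2 + 6.14*m + 5.69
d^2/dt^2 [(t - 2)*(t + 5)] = 2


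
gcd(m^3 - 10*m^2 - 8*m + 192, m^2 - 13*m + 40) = m - 8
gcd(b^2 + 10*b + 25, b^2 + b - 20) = b + 5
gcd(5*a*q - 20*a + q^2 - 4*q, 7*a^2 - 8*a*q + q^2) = 1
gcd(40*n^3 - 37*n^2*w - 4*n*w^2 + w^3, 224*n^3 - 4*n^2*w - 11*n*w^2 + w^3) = -8*n + w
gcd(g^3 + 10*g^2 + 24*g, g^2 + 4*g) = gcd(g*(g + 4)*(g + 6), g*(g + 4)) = g^2 + 4*g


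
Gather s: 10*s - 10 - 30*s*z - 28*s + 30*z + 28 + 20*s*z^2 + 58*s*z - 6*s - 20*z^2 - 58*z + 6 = s*(20*z^2 + 28*z - 24) - 20*z^2 - 28*z + 24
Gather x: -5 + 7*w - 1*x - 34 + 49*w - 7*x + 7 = 56*w - 8*x - 32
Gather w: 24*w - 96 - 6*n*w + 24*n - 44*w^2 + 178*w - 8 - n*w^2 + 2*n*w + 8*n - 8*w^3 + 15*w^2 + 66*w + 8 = 32*n - 8*w^3 + w^2*(-n - 29) + w*(268 - 4*n) - 96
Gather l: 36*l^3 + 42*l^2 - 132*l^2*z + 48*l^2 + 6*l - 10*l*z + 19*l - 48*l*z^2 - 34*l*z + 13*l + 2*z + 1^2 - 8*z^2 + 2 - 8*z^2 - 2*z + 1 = 36*l^3 + l^2*(90 - 132*z) + l*(-48*z^2 - 44*z + 38) - 16*z^2 + 4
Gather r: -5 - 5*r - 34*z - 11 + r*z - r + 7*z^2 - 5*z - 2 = r*(z - 6) + 7*z^2 - 39*z - 18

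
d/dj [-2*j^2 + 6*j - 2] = 6 - 4*j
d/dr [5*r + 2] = 5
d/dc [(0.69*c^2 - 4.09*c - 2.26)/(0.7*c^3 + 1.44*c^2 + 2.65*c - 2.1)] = (-0.483*c^4 + 5.726*c^3 + 12.4641*c^2 + 3.6108*c + 14.578)/(0.49*c^6 + 2.016*c^5 + 5.7836*c^4 + 4.692*c^3 + 0.9745*c^2 - 11.13*c + 4.41)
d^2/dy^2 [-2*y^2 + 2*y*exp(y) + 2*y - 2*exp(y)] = 2*y*exp(y) + 2*exp(y) - 4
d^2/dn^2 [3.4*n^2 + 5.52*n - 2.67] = 6.80000000000000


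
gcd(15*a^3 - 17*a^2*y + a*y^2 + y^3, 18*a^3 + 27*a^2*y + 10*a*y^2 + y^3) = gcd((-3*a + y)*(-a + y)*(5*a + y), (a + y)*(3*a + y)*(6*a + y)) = 1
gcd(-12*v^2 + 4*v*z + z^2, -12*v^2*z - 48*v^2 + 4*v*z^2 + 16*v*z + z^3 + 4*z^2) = -12*v^2 + 4*v*z + z^2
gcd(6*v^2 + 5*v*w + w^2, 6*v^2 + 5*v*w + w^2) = 6*v^2 + 5*v*w + w^2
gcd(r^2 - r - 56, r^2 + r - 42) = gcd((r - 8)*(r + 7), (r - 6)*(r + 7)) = r + 7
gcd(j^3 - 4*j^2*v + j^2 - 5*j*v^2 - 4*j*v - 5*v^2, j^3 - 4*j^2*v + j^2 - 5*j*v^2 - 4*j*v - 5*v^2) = -j^3 + 4*j^2*v - j^2 + 5*j*v^2 + 4*j*v + 5*v^2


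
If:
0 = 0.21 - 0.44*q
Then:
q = 0.48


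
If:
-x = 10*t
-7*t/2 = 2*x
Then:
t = 0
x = 0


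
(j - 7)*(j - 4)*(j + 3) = j^3 - 8*j^2 - 5*j + 84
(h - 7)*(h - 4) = h^2 - 11*h + 28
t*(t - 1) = t^2 - t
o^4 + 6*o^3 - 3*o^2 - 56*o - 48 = (o - 3)*(o + 1)*(o + 4)^2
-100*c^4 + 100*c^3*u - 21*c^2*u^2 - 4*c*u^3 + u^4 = (-5*c + u)*(-2*c + u)^2*(5*c + u)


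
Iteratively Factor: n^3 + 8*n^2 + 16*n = (n + 4)*(n^2 + 4*n) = n*(n + 4)*(n + 4)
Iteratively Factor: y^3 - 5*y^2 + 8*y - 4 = (y - 2)*(y^2 - 3*y + 2) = (y - 2)^2*(y - 1)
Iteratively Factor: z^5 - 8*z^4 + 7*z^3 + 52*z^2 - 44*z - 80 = (z - 5)*(z^4 - 3*z^3 - 8*z^2 + 12*z + 16) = (z - 5)*(z + 2)*(z^3 - 5*z^2 + 2*z + 8) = (z - 5)*(z - 4)*(z + 2)*(z^2 - z - 2) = (z - 5)*(z - 4)*(z + 1)*(z + 2)*(z - 2)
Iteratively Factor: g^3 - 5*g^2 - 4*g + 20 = (g - 5)*(g^2 - 4) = (g - 5)*(g - 2)*(g + 2)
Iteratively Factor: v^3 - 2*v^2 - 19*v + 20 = (v - 5)*(v^2 + 3*v - 4) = (v - 5)*(v - 1)*(v + 4)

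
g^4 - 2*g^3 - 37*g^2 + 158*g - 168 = (g - 4)*(g - 3)*(g - 2)*(g + 7)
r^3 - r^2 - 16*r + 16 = (r - 4)*(r - 1)*(r + 4)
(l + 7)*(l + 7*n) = l^2 + 7*l*n + 7*l + 49*n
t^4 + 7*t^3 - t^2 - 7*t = t*(t - 1)*(t + 1)*(t + 7)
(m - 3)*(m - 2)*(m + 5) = m^3 - 19*m + 30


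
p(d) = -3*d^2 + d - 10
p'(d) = 1 - 6*d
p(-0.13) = -10.18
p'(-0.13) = 1.78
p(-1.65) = -19.82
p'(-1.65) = 10.90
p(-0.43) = -10.98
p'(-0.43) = 3.58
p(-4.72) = -81.56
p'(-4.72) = 29.32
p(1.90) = -18.93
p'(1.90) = -10.40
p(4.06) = -55.39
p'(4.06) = -23.36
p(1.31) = -13.84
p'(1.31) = -6.86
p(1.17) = -12.94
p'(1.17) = -6.02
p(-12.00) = -454.00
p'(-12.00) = 73.00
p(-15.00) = -700.00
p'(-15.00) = 91.00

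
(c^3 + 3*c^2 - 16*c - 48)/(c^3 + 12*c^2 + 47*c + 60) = (c - 4)/(c + 5)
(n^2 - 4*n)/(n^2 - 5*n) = (n - 4)/(n - 5)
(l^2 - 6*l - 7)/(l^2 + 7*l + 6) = (l - 7)/(l + 6)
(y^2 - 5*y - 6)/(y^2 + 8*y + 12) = (y^2 - 5*y - 6)/(y^2 + 8*y + 12)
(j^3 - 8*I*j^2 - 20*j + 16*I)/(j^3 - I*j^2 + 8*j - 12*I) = (j - 4*I)/(j + 3*I)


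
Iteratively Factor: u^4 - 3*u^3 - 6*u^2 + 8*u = (u)*(u^3 - 3*u^2 - 6*u + 8) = u*(u - 4)*(u^2 + u - 2) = u*(u - 4)*(u - 1)*(u + 2)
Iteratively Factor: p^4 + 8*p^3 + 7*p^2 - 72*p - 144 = (p + 4)*(p^3 + 4*p^2 - 9*p - 36) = (p + 3)*(p + 4)*(p^2 + p - 12) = (p + 3)*(p + 4)^2*(p - 3)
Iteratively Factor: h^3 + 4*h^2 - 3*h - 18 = (h + 3)*(h^2 + h - 6) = (h - 2)*(h + 3)*(h + 3)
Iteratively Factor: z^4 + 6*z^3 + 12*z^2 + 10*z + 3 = (z + 1)*(z^3 + 5*z^2 + 7*z + 3) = (z + 1)*(z + 3)*(z^2 + 2*z + 1) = (z + 1)^2*(z + 3)*(z + 1)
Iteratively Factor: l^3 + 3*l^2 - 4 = (l - 1)*(l^2 + 4*l + 4) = (l - 1)*(l + 2)*(l + 2)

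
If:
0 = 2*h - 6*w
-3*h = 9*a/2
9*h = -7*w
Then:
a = 0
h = 0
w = 0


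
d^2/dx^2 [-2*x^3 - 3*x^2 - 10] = -12*x - 6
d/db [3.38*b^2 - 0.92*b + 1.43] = 6.76*b - 0.92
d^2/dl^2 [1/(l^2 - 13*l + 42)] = 2*(-l^2 + 13*l + (2*l - 13)^2 - 42)/(l^2 - 13*l + 42)^3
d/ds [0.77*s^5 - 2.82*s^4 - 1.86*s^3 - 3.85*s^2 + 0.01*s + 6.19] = 3.85*s^4 - 11.28*s^3 - 5.58*s^2 - 7.7*s + 0.01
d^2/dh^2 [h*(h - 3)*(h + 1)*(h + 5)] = 12*h^2 + 18*h - 26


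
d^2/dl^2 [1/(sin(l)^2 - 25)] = 2*(-2*sin(l)^4 - 47*sin(l)^2 + 25)/(sin(l)^2 - 25)^3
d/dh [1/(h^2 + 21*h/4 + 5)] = 4*(-8*h - 21)/(4*h^2 + 21*h + 20)^2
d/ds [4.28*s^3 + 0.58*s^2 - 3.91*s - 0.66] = 12.84*s^2 + 1.16*s - 3.91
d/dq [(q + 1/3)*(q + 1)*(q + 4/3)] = 3*q^2 + 16*q/3 + 19/9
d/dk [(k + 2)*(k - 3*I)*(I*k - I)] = 3*I*k^2 + 2*k*(3 + I) + 3 - 2*I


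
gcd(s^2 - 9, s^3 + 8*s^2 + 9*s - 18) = s + 3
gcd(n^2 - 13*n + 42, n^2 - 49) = n - 7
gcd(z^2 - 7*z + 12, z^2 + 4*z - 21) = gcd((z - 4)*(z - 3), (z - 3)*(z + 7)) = z - 3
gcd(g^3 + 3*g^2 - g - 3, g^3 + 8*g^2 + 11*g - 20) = g - 1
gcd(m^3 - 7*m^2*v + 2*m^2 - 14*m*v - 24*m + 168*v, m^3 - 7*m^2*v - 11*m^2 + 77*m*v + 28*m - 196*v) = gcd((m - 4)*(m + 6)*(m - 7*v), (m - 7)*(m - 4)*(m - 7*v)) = -m^2 + 7*m*v + 4*m - 28*v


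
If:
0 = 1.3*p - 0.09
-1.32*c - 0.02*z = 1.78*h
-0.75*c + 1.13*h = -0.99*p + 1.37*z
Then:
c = 0.0431608510360368 - 0.87072808320951*z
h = 0.634472511144131*z - 0.032006923240207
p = 0.07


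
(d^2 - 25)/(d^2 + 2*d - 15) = (d - 5)/(d - 3)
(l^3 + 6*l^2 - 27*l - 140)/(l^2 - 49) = (l^2 - l - 20)/(l - 7)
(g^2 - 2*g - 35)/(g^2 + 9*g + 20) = (g - 7)/(g + 4)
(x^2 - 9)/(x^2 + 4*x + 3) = (x - 3)/(x + 1)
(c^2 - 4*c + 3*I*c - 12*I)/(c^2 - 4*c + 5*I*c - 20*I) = (c + 3*I)/(c + 5*I)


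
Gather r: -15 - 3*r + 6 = -3*r - 9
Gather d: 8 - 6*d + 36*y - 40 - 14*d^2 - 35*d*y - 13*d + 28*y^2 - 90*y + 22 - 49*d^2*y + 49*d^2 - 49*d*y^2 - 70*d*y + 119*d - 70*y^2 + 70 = d^2*(35 - 49*y) + d*(-49*y^2 - 105*y + 100) - 42*y^2 - 54*y + 60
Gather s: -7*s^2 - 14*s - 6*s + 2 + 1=-7*s^2 - 20*s + 3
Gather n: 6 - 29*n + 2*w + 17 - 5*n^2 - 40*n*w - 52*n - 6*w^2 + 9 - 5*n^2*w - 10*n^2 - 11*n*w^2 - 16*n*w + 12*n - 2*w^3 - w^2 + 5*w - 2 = n^2*(-5*w - 15) + n*(-11*w^2 - 56*w - 69) - 2*w^3 - 7*w^2 + 7*w + 30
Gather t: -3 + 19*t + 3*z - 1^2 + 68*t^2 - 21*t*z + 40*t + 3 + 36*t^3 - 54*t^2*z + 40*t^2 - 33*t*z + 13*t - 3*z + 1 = 36*t^3 + t^2*(108 - 54*z) + t*(72 - 54*z)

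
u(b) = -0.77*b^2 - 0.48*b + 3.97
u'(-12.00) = 18.00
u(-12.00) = -101.15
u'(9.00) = -14.34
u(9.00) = -62.72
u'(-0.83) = 0.80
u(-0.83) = 3.84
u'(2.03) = -3.61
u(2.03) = -0.18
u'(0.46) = -1.19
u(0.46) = 3.59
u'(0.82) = -1.74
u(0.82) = 3.06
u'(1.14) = -2.24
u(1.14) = 2.42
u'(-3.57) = 5.02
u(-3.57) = -4.13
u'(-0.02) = -0.45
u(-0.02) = 3.98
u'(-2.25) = 2.98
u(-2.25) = 1.15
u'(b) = -1.54*b - 0.48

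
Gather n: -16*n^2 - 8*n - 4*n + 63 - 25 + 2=-16*n^2 - 12*n + 40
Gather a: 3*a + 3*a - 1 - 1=6*a - 2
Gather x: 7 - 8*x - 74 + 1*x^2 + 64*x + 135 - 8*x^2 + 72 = -7*x^2 + 56*x + 140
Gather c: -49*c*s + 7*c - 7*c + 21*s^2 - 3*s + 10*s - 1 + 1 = -49*c*s + 21*s^2 + 7*s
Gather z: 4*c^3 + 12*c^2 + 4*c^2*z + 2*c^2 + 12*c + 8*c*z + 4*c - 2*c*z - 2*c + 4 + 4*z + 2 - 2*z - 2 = 4*c^3 + 14*c^2 + 14*c + z*(4*c^2 + 6*c + 2) + 4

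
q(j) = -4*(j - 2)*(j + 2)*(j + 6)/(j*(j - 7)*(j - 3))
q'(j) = -4*(j - 2)*(j + 2)/(j*(j - 7)*(j - 3)) - 4*(j - 2)*(j + 6)/(j*(j - 7)*(j - 3)) - 4*(j + 2)*(j + 6)/(j*(j - 7)*(j - 3)) + 4*(j - 2)*(j + 2)*(j + 6)/(j*(j - 7)*(j - 3)^2) + 4*(j - 2)*(j + 2)*(j + 6)/(j*(j - 7)^2*(j - 3)) + 4*(j - 2)*(j + 2)*(j + 6)/(j^2*(j - 7)*(j - 3)) = 8*(8*j^4 - 25*j^3 - 79*j^2 + 240*j - 252)/(j^2*(j^4 - 20*j^3 + 142*j^2 - 420*j + 441))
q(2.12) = -1.76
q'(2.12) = -16.88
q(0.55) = 11.15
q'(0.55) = -15.60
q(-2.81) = 0.31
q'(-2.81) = -0.15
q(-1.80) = -0.17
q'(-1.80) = -0.98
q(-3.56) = 0.34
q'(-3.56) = 0.04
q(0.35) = 15.97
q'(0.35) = -37.56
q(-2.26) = 0.15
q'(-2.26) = -0.46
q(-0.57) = -5.18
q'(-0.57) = -13.79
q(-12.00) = -0.98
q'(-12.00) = 0.13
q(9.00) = -42.78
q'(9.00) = 20.42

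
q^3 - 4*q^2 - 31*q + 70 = (q - 7)*(q - 2)*(q + 5)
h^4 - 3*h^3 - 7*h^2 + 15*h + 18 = (h - 3)^2*(h + 1)*(h + 2)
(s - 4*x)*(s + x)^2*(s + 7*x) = s^4 + 5*s^3*x - 21*s^2*x^2 - 53*s*x^3 - 28*x^4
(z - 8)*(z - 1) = z^2 - 9*z + 8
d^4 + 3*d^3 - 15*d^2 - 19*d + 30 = (d - 3)*(d - 1)*(d + 2)*(d + 5)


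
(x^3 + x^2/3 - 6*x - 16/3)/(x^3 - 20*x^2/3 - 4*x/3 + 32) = (x + 1)/(x - 6)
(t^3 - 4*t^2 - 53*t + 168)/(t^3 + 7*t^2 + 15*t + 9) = (t^3 - 4*t^2 - 53*t + 168)/(t^3 + 7*t^2 + 15*t + 9)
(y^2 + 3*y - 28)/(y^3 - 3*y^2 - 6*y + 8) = (y + 7)/(y^2 + y - 2)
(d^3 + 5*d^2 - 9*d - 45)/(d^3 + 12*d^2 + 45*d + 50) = (d^2 - 9)/(d^2 + 7*d + 10)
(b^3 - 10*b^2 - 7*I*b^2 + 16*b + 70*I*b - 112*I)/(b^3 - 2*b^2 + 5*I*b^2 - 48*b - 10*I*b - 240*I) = (b^2 - b*(2 + 7*I) + 14*I)/(b^2 + b*(6 + 5*I) + 30*I)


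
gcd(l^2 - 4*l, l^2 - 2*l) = l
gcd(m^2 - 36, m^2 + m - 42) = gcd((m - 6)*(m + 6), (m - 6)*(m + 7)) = m - 6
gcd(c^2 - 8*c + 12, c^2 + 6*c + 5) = 1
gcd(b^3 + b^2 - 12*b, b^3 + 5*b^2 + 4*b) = b^2 + 4*b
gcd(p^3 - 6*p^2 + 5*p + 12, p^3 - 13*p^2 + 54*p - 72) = p^2 - 7*p + 12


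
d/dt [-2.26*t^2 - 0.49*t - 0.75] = -4.52*t - 0.49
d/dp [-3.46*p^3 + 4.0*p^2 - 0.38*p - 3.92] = -10.38*p^2 + 8.0*p - 0.38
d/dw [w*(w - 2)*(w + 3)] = 3*w^2 + 2*w - 6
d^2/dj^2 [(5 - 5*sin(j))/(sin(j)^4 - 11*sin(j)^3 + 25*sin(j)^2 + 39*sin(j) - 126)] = 5*(9*sin(j)^7 - 83*sin(j)^6 + 196*sin(j)^5 - 446*sin(j)^4 + 2531*sin(j)^3 + 335*sin(j)^2 - 1192*sin(j) - 54)/((sin(j) - 7)^3*(sin(j) - 3)^4*(sin(j) + 2)^3)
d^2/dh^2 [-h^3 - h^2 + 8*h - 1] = -6*h - 2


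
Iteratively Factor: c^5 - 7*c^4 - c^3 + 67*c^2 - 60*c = (c - 1)*(c^4 - 6*c^3 - 7*c^2 + 60*c) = (c - 1)*(c + 3)*(c^3 - 9*c^2 + 20*c) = c*(c - 1)*(c + 3)*(c^2 - 9*c + 20) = c*(c - 4)*(c - 1)*(c + 3)*(c - 5)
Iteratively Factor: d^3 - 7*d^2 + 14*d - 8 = (d - 2)*(d^2 - 5*d + 4) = (d - 4)*(d - 2)*(d - 1)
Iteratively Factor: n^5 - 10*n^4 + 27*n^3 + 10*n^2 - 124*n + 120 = (n - 2)*(n^4 - 8*n^3 + 11*n^2 + 32*n - 60) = (n - 2)*(n + 2)*(n^3 - 10*n^2 + 31*n - 30) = (n - 2)^2*(n + 2)*(n^2 - 8*n + 15) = (n - 3)*(n - 2)^2*(n + 2)*(n - 5)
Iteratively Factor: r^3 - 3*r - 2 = (r - 2)*(r^2 + 2*r + 1) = (r - 2)*(r + 1)*(r + 1)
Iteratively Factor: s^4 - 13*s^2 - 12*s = (s + 3)*(s^3 - 3*s^2 - 4*s) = (s - 4)*(s + 3)*(s^2 + s) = (s - 4)*(s + 1)*(s + 3)*(s)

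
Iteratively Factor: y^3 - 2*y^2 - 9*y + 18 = (y - 2)*(y^2 - 9) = (y - 3)*(y - 2)*(y + 3)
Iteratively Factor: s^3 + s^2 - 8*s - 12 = (s + 2)*(s^2 - s - 6) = (s - 3)*(s + 2)*(s + 2)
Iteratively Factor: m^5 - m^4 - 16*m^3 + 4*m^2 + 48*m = (m + 2)*(m^4 - 3*m^3 - 10*m^2 + 24*m) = (m + 2)*(m + 3)*(m^3 - 6*m^2 + 8*m) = (m - 2)*(m + 2)*(m + 3)*(m^2 - 4*m) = (m - 4)*(m - 2)*(m + 2)*(m + 3)*(m)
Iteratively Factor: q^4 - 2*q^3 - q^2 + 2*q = (q + 1)*(q^3 - 3*q^2 + 2*q) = (q - 1)*(q + 1)*(q^2 - 2*q) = q*(q - 1)*(q + 1)*(q - 2)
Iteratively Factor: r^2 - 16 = (r + 4)*(r - 4)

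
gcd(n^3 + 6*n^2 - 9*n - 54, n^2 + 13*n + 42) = n + 6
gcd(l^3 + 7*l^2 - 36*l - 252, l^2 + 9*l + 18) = l + 6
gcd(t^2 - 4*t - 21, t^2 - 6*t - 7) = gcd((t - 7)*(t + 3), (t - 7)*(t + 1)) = t - 7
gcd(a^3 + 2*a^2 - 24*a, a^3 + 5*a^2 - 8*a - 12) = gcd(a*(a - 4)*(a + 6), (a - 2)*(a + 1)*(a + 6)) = a + 6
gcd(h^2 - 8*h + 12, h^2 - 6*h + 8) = h - 2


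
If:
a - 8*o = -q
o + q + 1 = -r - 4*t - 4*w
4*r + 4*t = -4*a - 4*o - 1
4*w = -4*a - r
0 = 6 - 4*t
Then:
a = 35/88 - 18*w/11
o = -10*w/11 - 49/88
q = -62*w/11 - 427/88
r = 28*w/11 - 35/22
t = 3/2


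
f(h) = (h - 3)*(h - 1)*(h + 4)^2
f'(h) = (h - 3)*(h - 1)*(2*h + 8) + (h - 3)*(h + 4)^2 + (h - 1)*(h + 4)^2 = 4*h^3 + 12*h^2 - 26*h - 40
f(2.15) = -36.97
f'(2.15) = -0.68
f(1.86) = -33.67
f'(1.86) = -21.11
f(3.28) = 33.83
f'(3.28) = 144.97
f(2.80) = -16.65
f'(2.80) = 69.09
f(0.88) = 6.06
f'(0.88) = -50.86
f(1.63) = -27.36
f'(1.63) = -33.17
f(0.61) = 19.81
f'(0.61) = -50.49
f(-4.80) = 28.95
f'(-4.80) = -81.09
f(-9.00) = 3000.00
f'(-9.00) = -1750.00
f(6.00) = 1500.00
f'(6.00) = 1100.00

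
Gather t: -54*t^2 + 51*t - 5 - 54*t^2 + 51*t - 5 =-108*t^2 + 102*t - 10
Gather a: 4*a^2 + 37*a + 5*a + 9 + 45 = 4*a^2 + 42*a + 54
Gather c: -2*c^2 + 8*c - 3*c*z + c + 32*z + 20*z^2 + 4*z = -2*c^2 + c*(9 - 3*z) + 20*z^2 + 36*z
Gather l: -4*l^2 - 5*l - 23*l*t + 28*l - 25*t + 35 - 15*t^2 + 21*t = -4*l^2 + l*(23 - 23*t) - 15*t^2 - 4*t + 35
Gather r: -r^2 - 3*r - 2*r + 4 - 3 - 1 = -r^2 - 5*r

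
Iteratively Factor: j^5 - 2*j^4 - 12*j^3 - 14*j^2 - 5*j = (j - 5)*(j^4 + 3*j^3 + 3*j^2 + j) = j*(j - 5)*(j^3 + 3*j^2 + 3*j + 1) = j*(j - 5)*(j + 1)*(j^2 + 2*j + 1) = j*(j - 5)*(j + 1)^2*(j + 1)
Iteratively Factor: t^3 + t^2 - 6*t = (t)*(t^2 + t - 6) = t*(t - 2)*(t + 3)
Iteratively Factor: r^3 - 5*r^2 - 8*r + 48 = (r - 4)*(r^2 - r - 12) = (r - 4)^2*(r + 3)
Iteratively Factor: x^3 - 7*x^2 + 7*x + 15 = (x - 3)*(x^2 - 4*x - 5) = (x - 3)*(x + 1)*(x - 5)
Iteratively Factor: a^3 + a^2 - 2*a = (a - 1)*(a^2 + 2*a) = a*(a - 1)*(a + 2)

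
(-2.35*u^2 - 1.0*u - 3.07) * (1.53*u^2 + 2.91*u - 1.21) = -3.5955*u^4 - 8.3685*u^3 - 4.7636*u^2 - 7.7237*u + 3.7147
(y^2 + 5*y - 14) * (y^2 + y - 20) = y^4 + 6*y^3 - 29*y^2 - 114*y + 280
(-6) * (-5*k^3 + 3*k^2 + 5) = 30*k^3 - 18*k^2 - 30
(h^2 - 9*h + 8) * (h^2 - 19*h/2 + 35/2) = h^4 - 37*h^3/2 + 111*h^2 - 467*h/2 + 140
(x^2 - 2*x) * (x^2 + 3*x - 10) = x^4 + x^3 - 16*x^2 + 20*x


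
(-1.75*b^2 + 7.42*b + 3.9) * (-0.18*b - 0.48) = 0.315*b^3 - 0.4956*b^2 - 4.2636*b - 1.872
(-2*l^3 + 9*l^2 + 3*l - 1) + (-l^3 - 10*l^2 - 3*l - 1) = -3*l^3 - l^2 - 2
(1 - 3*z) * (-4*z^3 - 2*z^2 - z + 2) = 12*z^4 + 2*z^3 + z^2 - 7*z + 2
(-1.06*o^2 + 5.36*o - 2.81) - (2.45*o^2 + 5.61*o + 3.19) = -3.51*o^2 - 0.25*o - 6.0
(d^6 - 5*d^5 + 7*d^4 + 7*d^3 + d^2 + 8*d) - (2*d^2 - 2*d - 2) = d^6 - 5*d^5 + 7*d^4 + 7*d^3 - d^2 + 10*d + 2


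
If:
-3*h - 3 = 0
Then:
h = -1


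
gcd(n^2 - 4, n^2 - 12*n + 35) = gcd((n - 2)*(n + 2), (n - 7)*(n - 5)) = 1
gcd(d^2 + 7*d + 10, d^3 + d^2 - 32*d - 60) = d^2 + 7*d + 10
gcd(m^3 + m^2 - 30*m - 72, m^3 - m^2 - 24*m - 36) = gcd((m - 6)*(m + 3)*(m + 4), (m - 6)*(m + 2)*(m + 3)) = m^2 - 3*m - 18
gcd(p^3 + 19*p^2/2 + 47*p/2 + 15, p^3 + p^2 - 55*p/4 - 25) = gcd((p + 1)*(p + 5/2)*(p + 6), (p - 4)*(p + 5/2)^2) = p + 5/2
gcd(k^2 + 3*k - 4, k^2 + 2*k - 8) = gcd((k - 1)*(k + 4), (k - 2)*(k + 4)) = k + 4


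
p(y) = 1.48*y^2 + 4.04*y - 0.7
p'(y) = 2.96*y + 4.04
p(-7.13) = 45.73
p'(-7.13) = -17.06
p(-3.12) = 1.10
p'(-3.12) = -5.20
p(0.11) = -0.24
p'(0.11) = 4.37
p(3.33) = 29.16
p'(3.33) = 13.90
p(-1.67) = -3.32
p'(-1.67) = -0.90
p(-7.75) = 56.88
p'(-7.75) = -18.90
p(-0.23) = -1.55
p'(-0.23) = 3.36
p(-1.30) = -3.45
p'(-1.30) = 0.19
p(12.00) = 260.90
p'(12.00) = 39.56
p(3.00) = 24.74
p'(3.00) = 12.92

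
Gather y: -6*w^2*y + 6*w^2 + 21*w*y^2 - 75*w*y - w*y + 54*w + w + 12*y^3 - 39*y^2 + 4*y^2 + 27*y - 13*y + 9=6*w^2 + 55*w + 12*y^3 + y^2*(21*w - 35) + y*(-6*w^2 - 76*w + 14) + 9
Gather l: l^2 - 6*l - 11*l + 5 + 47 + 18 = l^2 - 17*l + 70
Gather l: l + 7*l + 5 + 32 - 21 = 8*l + 16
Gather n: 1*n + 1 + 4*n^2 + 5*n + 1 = 4*n^2 + 6*n + 2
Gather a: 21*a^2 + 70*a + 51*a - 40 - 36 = 21*a^2 + 121*a - 76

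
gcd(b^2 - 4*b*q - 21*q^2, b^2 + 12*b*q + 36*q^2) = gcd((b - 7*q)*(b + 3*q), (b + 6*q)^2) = 1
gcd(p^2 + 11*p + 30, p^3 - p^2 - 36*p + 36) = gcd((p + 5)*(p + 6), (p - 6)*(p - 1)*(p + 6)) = p + 6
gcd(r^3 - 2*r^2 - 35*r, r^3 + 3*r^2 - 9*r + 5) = r + 5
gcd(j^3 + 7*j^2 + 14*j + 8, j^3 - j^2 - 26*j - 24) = j^2 + 5*j + 4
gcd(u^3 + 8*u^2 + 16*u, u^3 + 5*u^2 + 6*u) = u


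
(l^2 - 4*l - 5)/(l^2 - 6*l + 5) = (l + 1)/(l - 1)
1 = 1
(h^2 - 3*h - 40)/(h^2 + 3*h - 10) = (h - 8)/(h - 2)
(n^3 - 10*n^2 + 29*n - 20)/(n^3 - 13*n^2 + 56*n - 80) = (n - 1)/(n - 4)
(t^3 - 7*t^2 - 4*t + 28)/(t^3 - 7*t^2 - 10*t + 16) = (t^2 - 9*t + 14)/(t^2 - 9*t + 8)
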